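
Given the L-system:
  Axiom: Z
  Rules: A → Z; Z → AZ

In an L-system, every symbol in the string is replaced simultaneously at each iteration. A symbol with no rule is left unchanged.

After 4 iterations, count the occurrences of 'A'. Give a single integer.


Step 0: Z  (0 'A')
Step 1: AZ  (1 'A')
Step 2: ZAZ  (1 'A')
Step 3: AZZAZ  (2 'A')
Step 4: ZAZAZZAZ  (3 'A')

Answer: 3


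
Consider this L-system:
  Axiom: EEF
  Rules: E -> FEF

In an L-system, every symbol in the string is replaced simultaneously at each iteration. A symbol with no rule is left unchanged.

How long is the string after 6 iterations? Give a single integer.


Step 0: length = 3
Step 1: length = 7
Step 2: length = 11
Step 3: length = 15
Step 4: length = 19
Step 5: length = 23
Step 6: length = 27

Answer: 27


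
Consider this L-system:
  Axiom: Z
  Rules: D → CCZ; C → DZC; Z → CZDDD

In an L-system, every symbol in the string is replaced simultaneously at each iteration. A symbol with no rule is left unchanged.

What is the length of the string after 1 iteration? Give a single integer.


Answer: 5

Derivation:
Step 0: length = 1
Step 1: length = 5


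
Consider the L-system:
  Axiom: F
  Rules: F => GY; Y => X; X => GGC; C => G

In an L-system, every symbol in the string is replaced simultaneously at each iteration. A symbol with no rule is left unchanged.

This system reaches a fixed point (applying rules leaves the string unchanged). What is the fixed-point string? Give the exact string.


Answer: GGGG

Derivation:
Step 0: F
Step 1: GY
Step 2: GX
Step 3: GGGC
Step 4: GGGG
Step 5: GGGG  (unchanged — fixed point at step 4)


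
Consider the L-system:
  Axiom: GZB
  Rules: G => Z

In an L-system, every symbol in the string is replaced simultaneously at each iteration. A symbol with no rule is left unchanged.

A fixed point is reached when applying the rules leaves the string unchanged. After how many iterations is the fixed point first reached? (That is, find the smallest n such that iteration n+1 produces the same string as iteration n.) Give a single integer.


Step 0: GZB
Step 1: ZZB
Step 2: ZZB  (unchanged — fixed point at step 1)

Answer: 1


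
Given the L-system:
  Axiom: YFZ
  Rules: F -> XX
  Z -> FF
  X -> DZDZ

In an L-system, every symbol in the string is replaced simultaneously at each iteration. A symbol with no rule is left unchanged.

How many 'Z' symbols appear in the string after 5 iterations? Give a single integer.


Answer: 32

Derivation:
Step 0: YFZ  (1 'Z')
Step 1: YXXFF  (0 'Z')
Step 2: YDZDZDZDZXXXX  (4 'Z')
Step 3: YDFFDFFDFFDFFDZDZDZDZDZDZDZDZ  (8 'Z')
Step 4: YDXXXXDXXXXDXXXXDXXXXDFFDFFDFFDFFDFFDFFDFFDFF  (0 'Z')
Step 5: YDDZDZDZDZDZDZDZDZDDZDZDZDZDZDZDZDZDDZDZDZDZDZDZDZDZDDZDZDZDZDZDZDZDZDXXXXDXXXXDXXXXDXXXXDXXXXDXXXXDXXXXDXXXX  (32 'Z')


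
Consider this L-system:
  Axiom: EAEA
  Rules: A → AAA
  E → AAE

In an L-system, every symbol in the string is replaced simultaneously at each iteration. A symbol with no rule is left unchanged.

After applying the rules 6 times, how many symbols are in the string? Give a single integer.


Step 0: length = 4
Step 1: length = 12
Step 2: length = 36
Step 3: length = 108
Step 4: length = 324
Step 5: length = 972
Step 6: length = 2916

Answer: 2916


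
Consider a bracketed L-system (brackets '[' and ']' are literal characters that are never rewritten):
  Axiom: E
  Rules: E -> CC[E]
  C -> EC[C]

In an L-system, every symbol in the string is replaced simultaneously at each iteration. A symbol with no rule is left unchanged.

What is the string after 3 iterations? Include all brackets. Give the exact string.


Step 0: E
Step 1: CC[E]
Step 2: EC[C]EC[C][CC[E]]
Step 3: CC[E]EC[C][EC[C]]CC[E]EC[C][EC[C]][EC[C]EC[C][CC[E]]]

Answer: CC[E]EC[C][EC[C]]CC[E]EC[C][EC[C]][EC[C]EC[C][CC[E]]]


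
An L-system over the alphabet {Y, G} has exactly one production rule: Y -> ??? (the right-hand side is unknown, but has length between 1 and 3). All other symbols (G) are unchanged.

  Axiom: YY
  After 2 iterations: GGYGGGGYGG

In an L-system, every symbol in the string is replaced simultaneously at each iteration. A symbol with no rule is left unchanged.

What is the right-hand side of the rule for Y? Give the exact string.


Trying Y -> GYG:
  Step 0: YY
  Step 1: GYGGYG
  Step 2: GGYGGGGYGG
Matches the given result.

Answer: GYG


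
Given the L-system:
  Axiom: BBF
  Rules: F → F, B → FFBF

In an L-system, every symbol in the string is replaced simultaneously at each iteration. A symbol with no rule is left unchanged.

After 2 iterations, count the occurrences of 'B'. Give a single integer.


Step 0: BBF  (2 'B')
Step 1: FFBFFFBFF  (2 'B')
Step 2: FFFFBFFFFFFBFFF  (2 'B')

Answer: 2


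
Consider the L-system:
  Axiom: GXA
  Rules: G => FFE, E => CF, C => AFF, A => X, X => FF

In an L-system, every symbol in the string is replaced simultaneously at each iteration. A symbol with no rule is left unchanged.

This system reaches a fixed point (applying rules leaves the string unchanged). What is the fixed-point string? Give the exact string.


Step 0: GXA
Step 1: FFEFFX
Step 2: FFCFFFFF
Step 3: FFAFFFFFFF
Step 4: FFXFFFFFFF
Step 5: FFFFFFFFFFF
Step 6: FFFFFFFFFFF  (unchanged — fixed point at step 5)

Answer: FFFFFFFFFFF


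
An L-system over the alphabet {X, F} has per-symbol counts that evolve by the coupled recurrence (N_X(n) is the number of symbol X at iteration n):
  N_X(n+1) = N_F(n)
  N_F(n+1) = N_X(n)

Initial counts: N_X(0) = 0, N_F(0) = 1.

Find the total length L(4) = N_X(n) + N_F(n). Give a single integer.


Answer: 1

Derivation:
Step 0: N_X=0, N_F=1, L=1
Step 1: N_X=1, N_F=0, L=1
Step 2: N_X=0, N_F=1, L=1
Step 3: N_X=1, N_F=0, L=1
Step 4: N_X=0, N_F=1, L=1


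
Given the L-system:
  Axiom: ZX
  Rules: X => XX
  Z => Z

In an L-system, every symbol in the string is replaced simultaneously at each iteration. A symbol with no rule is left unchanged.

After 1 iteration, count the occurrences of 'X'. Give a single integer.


Step 0: ZX  (1 'X')
Step 1: ZXX  (2 'X')

Answer: 2


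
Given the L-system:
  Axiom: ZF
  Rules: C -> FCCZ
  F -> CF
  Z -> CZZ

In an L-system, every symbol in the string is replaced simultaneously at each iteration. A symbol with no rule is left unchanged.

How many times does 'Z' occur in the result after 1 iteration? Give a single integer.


Step 0: ZF  (1 'Z')
Step 1: CZZCF  (2 'Z')

Answer: 2


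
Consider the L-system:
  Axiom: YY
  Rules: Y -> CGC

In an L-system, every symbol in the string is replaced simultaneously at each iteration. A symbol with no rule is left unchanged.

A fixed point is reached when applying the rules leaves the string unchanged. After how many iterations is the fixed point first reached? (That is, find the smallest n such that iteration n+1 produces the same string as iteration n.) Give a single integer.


Answer: 1

Derivation:
Step 0: YY
Step 1: CGCCGC
Step 2: CGCCGC  (unchanged — fixed point at step 1)


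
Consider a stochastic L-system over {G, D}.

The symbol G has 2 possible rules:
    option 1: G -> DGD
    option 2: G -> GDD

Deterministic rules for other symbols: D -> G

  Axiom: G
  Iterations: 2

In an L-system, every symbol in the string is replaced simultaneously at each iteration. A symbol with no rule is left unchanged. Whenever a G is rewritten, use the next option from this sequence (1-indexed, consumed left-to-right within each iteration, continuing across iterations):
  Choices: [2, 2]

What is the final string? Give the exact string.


Answer: GDDGG

Derivation:
Step 0: G
Step 1: GDD  (used choices [2])
Step 2: GDDGG  (used choices [2])


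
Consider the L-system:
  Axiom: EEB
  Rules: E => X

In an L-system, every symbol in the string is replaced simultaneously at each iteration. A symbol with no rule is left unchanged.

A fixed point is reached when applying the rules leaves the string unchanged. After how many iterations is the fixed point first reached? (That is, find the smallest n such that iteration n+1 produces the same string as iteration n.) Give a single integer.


Answer: 1

Derivation:
Step 0: EEB
Step 1: XXB
Step 2: XXB  (unchanged — fixed point at step 1)


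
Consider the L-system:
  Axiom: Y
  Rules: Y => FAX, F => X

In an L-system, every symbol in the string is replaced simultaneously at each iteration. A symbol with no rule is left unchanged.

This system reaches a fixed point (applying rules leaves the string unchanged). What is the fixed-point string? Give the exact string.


Answer: XAX

Derivation:
Step 0: Y
Step 1: FAX
Step 2: XAX
Step 3: XAX  (unchanged — fixed point at step 2)


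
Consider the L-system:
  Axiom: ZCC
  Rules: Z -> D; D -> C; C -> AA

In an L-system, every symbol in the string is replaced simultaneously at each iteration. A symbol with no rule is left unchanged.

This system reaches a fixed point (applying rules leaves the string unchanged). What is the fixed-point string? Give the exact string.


Step 0: ZCC
Step 1: DAAAA
Step 2: CAAAA
Step 3: AAAAAA
Step 4: AAAAAA  (unchanged — fixed point at step 3)

Answer: AAAAAA


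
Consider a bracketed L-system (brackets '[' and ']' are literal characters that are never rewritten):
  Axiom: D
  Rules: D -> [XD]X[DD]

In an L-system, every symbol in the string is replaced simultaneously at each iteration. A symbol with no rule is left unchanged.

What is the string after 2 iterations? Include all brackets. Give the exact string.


Step 0: D
Step 1: [XD]X[DD]
Step 2: [X[XD]X[DD]]X[[XD]X[DD][XD]X[DD]]

Answer: [X[XD]X[DD]]X[[XD]X[DD][XD]X[DD]]


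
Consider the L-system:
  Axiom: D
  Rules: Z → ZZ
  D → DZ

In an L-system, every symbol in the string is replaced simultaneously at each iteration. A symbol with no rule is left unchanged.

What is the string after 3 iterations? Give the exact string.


Step 0: D
Step 1: DZ
Step 2: DZZZ
Step 3: DZZZZZZZ

Answer: DZZZZZZZ


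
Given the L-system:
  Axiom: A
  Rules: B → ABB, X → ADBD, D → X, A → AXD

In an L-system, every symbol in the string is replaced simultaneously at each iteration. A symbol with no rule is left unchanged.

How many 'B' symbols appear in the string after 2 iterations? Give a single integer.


Step 0: A  (0 'B')
Step 1: AXD  (0 'B')
Step 2: AXDADBDX  (1 'B')

Answer: 1


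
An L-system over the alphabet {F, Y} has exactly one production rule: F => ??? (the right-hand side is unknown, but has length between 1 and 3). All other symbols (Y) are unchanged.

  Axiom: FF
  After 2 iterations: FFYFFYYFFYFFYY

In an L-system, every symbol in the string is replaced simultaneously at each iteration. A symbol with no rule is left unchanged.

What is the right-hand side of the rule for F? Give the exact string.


Answer: FFY

Derivation:
Trying F => FFY:
  Step 0: FF
  Step 1: FFYFFY
  Step 2: FFYFFYYFFYFFYY
Matches the given result.


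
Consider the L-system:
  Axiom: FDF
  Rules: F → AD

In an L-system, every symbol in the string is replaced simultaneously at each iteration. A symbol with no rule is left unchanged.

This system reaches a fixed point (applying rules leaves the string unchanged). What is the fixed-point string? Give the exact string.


Answer: ADDAD

Derivation:
Step 0: FDF
Step 1: ADDAD
Step 2: ADDAD  (unchanged — fixed point at step 1)


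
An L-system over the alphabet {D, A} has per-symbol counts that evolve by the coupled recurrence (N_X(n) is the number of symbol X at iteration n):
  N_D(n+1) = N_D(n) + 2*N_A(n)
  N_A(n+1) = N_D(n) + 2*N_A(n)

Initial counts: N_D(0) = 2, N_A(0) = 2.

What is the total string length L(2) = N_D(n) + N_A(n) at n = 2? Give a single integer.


Answer: 36

Derivation:
Step 0: N_D=2, N_A=2, L=4
Step 1: N_D=6, N_A=6, L=12
Step 2: N_D=18, N_A=18, L=36


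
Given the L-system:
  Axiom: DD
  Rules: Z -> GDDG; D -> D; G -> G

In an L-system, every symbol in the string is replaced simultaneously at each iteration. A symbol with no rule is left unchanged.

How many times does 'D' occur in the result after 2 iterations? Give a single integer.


Answer: 2

Derivation:
Step 0: DD  (2 'D')
Step 1: DD  (2 'D')
Step 2: DD  (2 'D')


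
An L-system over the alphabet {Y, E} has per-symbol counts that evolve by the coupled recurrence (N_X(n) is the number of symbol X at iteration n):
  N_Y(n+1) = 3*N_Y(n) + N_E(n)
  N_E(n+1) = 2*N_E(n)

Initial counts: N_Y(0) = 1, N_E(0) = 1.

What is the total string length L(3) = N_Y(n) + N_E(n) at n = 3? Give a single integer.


Answer: 54

Derivation:
Step 0: N_Y=1, N_E=1, L=2
Step 1: N_Y=4, N_E=2, L=6
Step 2: N_Y=14, N_E=4, L=18
Step 3: N_Y=46, N_E=8, L=54


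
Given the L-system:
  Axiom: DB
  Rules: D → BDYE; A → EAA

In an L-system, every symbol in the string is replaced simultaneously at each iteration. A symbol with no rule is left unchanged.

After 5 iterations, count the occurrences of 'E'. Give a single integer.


Answer: 5

Derivation:
Step 0: DB  (0 'E')
Step 1: BDYEB  (1 'E')
Step 2: BBDYEYEB  (2 'E')
Step 3: BBBDYEYEYEB  (3 'E')
Step 4: BBBBDYEYEYEYEB  (4 'E')
Step 5: BBBBBDYEYEYEYEYEB  (5 'E')


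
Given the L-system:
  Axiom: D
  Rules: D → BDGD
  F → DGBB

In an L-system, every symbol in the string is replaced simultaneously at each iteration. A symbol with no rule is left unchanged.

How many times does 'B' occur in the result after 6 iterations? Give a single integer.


Step 0: D  (0 'B')
Step 1: BDGD  (1 'B')
Step 2: BBDGDGBDGD  (3 'B')
Step 3: BBBDGDGBDGDGBBDGDGBDGD  (7 'B')
Step 4: BBBBDGDGBDGDGBBDGDGBDGDGBBBDGDGBDGDGBBDGDGBDGD  (15 'B')
Step 5: BBBBBDGDGBDGDGBBDGDGBDGDGBBBDGDGBDGDGBBDGDGBDGDGBBBBDGDGBDGDGBBDGDGBDGDGBBBDGDGBDGDGBBDGDGBDGD  (31 'B')
Step 6: BBBBBBDGDGBDGDGBBDGDGBDGDGBBBDGDGBDGDGBBDGDGBDGDGBBBBDGDGBDGDGBBDGDGBDGDGBBBDGDGBDGDGBBDGDGBDGDGBBBBBDGDGBDGDGBBDGDGBDGDGBBBDGDGBDGDGBBDGDGBDGDGBBBBDGDGBDGDGBBDGDGBDGDGBBBDGDGBDGDGBBDGDGBDGD  (63 'B')

Answer: 63


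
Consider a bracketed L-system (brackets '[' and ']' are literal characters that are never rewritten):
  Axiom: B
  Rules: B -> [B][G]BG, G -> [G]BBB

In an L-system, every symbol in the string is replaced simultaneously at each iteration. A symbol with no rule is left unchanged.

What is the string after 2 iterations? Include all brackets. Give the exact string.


Answer: [[B][G]BG][[G]BBB][B][G]BG[G]BBB

Derivation:
Step 0: B
Step 1: [B][G]BG
Step 2: [[B][G]BG][[G]BBB][B][G]BG[G]BBB


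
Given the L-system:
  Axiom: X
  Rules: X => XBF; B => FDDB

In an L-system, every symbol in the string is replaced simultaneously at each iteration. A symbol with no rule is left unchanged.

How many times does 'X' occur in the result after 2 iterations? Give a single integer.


Answer: 1

Derivation:
Step 0: X  (1 'X')
Step 1: XBF  (1 'X')
Step 2: XBFFDDBF  (1 'X')


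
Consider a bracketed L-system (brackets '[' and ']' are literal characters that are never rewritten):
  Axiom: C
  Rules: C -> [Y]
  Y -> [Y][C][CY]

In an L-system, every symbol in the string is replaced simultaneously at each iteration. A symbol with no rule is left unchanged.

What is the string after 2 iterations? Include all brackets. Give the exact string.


Answer: [[Y][C][CY]]

Derivation:
Step 0: C
Step 1: [Y]
Step 2: [[Y][C][CY]]


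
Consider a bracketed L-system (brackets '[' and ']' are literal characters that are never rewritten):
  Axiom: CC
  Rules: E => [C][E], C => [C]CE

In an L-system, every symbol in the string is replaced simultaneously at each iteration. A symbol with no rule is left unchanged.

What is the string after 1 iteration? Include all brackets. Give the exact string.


Step 0: CC
Step 1: [C]CE[C]CE

Answer: [C]CE[C]CE


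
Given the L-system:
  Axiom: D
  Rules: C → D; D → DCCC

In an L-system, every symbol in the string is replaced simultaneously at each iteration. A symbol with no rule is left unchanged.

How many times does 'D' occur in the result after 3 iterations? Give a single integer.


Answer: 7

Derivation:
Step 0: D  (1 'D')
Step 1: DCCC  (1 'D')
Step 2: DCCCDDD  (4 'D')
Step 3: DCCCDDDDCCCDCCCDCCC  (7 'D')


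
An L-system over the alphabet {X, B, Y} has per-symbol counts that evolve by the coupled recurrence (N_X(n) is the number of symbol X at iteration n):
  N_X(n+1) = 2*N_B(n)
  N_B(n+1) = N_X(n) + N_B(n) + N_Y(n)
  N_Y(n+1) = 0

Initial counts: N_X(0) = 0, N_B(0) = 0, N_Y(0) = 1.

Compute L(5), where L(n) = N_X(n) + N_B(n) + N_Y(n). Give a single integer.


Step 0: N_X=0, N_B=0, N_Y=1, L=1
Step 1: N_X=0, N_B=1, N_Y=0, L=1
Step 2: N_X=2, N_B=1, N_Y=0, L=3
Step 3: N_X=2, N_B=3, N_Y=0, L=5
Step 4: N_X=6, N_B=5, N_Y=0, L=11
Step 5: N_X=10, N_B=11, N_Y=0, L=21

Answer: 21


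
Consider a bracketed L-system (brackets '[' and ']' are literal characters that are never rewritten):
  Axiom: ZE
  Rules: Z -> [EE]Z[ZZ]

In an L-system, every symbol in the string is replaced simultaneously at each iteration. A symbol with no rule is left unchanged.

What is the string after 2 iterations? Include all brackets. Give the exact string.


Step 0: ZE
Step 1: [EE]Z[ZZ]E
Step 2: [EE][EE]Z[ZZ][[EE]Z[ZZ][EE]Z[ZZ]]E

Answer: [EE][EE]Z[ZZ][[EE]Z[ZZ][EE]Z[ZZ]]E


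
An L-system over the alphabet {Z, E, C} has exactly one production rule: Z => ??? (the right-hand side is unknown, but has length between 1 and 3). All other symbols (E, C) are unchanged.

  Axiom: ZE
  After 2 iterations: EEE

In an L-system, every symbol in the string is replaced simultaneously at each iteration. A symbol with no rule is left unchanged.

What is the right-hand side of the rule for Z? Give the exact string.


Trying Z => EE:
  Step 0: ZE
  Step 1: EEE
  Step 2: EEE
Matches the given result.

Answer: EE


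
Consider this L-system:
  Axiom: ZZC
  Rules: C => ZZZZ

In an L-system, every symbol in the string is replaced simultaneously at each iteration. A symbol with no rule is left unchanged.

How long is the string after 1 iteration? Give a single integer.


Step 0: length = 3
Step 1: length = 6

Answer: 6


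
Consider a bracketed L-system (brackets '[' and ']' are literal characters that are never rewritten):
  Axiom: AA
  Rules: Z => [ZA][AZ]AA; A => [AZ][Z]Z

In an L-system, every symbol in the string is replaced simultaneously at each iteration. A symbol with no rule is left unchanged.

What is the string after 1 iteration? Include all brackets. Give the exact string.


Answer: [AZ][Z]Z[AZ][Z]Z

Derivation:
Step 0: AA
Step 1: [AZ][Z]Z[AZ][Z]Z


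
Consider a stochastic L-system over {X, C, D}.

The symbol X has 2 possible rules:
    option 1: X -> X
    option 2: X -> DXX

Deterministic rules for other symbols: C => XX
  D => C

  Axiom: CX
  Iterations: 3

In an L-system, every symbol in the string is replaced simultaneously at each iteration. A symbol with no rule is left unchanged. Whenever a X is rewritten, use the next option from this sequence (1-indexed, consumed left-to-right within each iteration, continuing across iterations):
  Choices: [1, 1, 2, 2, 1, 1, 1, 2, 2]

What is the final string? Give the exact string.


Answer: XCXXCDXXDXX

Derivation:
Step 0: CX
Step 1: XXX  (used choices [1])
Step 2: XDXXDXX  (used choices [1, 2, 2])
Step 3: XCXXCDXXDXX  (used choices [1, 1, 1, 2, 2])


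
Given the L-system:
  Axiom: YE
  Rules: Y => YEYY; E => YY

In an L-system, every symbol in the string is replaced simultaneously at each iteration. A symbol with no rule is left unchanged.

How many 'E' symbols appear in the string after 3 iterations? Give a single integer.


Step 0: YE  (1 'E')
Step 1: YEYYYY  (1 'E')
Step 2: YEYYYYYEYYYEYYYEYYYEYY  (5 'E')
Step 3: YEYYYYYEYYYEYYYEYYYEYYYEYYYYYEYYYEYYYEYYYYYEYYYEYYYEYYYYYEYYYEYYYEYYYYYEYYYEYY  (17 'E')

Answer: 17


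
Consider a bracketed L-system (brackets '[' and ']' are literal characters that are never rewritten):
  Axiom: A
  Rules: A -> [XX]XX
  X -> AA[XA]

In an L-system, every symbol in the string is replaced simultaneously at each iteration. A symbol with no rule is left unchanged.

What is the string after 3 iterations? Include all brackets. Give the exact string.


Answer: [[XX]XX[XX]XX[AA[XA][XX]XX][XX]XX[XX]XX[AA[XA][XX]XX]][XX]XX[XX]XX[AA[XA][XX]XX][XX]XX[XX]XX[AA[XA][XX]XX]

Derivation:
Step 0: A
Step 1: [XX]XX
Step 2: [AA[XA]AA[XA]]AA[XA]AA[XA]
Step 3: [[XX]XX[XX]XX[AA[XA][XX]XX][XX]XX[XX]XX[AA[XA][XX]XX]][XX]XX[XX]XX[AA[XA][XX]XX][XX]XX[XX]XX[AA[XA][XX]XX]


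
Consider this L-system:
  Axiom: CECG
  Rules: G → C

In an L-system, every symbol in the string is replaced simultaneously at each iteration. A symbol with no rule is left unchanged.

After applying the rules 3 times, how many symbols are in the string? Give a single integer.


Step 0: length = 4
Step 1: length = 4
Step 2: length = 4
Step 3: length = 4

Answer: 4


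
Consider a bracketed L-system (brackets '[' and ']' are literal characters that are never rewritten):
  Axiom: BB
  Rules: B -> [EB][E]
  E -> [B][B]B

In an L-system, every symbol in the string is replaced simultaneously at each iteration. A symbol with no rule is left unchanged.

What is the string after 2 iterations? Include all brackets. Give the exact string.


Answer: [[B][B]B[EB][E]][[B][B]B][[B][B]B[EB][E]][[B][B]B]

Derivation:
Step 0: BB
Step 1: [EB][E][EB][E]
Step 2: [[B][B]B[EB][E]][[B][B]B][[B][B]B[EB][E]][[B][B]B]


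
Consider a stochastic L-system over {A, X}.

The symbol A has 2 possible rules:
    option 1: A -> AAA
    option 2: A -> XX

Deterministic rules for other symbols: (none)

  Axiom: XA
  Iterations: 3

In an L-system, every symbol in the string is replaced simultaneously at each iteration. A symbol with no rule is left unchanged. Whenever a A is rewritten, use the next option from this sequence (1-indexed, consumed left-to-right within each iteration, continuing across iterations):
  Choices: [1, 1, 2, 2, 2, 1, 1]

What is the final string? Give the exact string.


Answer: XXXAAAAAAXXXX

Derivation:
Step 0: XA
Step 1: XAAA  (used choices [1])
Step 2: XAAAXXXX  (used choices [1, 2, 2])
Step 3: XXXAAAAAAXXXX  (used choices [2, 1, 1])


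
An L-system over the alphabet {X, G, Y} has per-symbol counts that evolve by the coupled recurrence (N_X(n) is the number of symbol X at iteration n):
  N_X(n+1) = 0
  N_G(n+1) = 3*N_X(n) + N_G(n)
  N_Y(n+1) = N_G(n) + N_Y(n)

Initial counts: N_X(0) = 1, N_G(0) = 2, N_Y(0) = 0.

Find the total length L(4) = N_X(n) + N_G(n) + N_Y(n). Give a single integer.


Step 0: N_X=1, N_G=2, N_Y=0, L=3
Step 1: N_X=0, N_G=5, N_Y=2, L=7
Step 2: N_X=0, N_G=5, N_Y=7, L=12
Step 3: N_X=0, N_G=5, N_Y=12, L=17
Step 4: N_X=0, N_G=5, N_Y=17, L=22

Answer: 22


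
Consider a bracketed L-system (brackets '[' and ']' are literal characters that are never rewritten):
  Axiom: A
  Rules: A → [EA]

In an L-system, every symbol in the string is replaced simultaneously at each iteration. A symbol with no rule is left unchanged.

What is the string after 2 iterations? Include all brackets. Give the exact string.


Step 0: A
Step 1: [EA]
Step 2: [E[EA]]

Answer: [E[EA]]


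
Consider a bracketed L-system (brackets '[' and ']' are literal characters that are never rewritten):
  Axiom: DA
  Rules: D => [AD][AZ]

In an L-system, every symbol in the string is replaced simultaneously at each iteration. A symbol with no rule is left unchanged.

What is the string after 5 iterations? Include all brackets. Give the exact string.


Step 0: DA
Step 1: [AD][AZ]A
Step 2: [A[AD][AZ]][AZ]A
Step 3: [A[A[AD][AZ]][AZ]][AZ]A
Step 4: [A[A[A[AD][AZ]][AZ]][AZ]][AZ]A
Step 5: [A[A[A[A[AD][AZ]][AZ]][AZ]][AZ]][AZ]A

Answer: [A[A[A[A[AD][AZ]][AZ]][AZ]][AZ]][AZ]A


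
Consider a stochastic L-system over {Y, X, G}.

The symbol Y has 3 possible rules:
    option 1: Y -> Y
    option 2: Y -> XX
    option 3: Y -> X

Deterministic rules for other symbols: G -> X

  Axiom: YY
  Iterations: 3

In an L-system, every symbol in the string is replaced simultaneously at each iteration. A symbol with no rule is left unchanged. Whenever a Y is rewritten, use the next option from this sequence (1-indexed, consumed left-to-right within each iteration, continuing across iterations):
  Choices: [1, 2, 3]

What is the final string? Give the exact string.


Step 0: YY
Step 1: YXX  (used choices [1, 2])
Step 2: XXX  (used choices [3])
Step 3: XXX  (used choices [])

Answer: XXX


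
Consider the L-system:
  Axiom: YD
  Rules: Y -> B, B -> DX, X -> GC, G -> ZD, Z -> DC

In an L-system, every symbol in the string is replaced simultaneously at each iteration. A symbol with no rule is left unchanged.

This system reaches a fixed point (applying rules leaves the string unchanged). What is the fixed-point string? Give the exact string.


Step 0: YD
Step 1: BD
Step 2: DXD
Step 3: DGCD
Step 4: DZDCD
Step 5: DDCDCD
Step 6: DDCDCD  (unchanged — fixed point at step 5)

Answer: DDCDCD


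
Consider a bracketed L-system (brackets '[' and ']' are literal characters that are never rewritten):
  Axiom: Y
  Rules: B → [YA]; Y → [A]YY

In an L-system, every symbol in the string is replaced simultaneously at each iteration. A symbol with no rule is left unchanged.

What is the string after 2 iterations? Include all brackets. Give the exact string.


Step 0: Y
Step 1: [A]YY
Step 2: [A][A]YY[A]YY

Answer: [A][A]YY[A]YY


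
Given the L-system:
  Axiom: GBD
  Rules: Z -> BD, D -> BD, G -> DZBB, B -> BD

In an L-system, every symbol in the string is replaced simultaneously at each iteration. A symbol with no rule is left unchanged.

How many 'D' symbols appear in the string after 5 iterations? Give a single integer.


Answer: 64

Derivation:
Step 0: GBD  (1 'D')
Step 1: DZBBBDBD  (3 'D')
Step 2: BDBDBDBDBDBDBDBD  (8 'D')
Step 3: BDBDBDBDBDBDBDBDBDBDBDBDBDBDBDBD  (16 'D')
Step 4: BDBDBDBDBDBDBDBDBDBDBDBDBDBDBDBDBDBDBDBDBDBDBDBDBDBDBDBDBDBDBDBD  (32 'D')
Step 5: BDBDBDBDBDBDBDBDBDBDBDBDBDBDBDBDBDBDBDBDBDBDBDBDBDBDBDBDBDBDBDBDBDBDBDBDBDBDBDBDBDBDBDBDBDBDBDBDBDBDBDBDBDBDBDBDBDBDBDBDBDBDBDBD  (64 'D')


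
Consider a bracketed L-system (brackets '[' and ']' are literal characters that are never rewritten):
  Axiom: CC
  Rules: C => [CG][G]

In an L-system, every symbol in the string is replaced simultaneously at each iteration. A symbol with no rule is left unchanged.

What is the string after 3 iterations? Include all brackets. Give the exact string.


Answer: [[[CG][G]G][G]G][G][[[CG][G]G][G]G][G]

Derivation:
Step 0: CC
Step 1: [CG][G][CG][G]
Step 2: [[CG][G]G][G][[CG][G]G][G]
Step 3: [[[CG][G]G][G]G][G][[[CG][G]G][G]G][G]


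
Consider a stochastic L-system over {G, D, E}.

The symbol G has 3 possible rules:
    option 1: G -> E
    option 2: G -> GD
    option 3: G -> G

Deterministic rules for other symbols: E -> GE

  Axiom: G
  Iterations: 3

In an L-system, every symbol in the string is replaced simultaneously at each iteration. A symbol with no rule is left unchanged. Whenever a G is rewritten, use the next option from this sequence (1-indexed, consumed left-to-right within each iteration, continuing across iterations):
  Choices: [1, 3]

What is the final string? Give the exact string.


Answer: GGE

Derivation:
Step 0: G
Step 1: E  (used choices [1])
Step 2: GE  (used choices [])
Step 3: GGE  (used choices [3])


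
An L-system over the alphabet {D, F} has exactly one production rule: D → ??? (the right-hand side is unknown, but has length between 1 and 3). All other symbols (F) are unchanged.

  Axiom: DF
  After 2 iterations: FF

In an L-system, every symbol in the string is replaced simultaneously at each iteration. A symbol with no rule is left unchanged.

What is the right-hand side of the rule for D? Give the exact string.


Answer: F

Derivation:
Trying D → F:
  Step 0: DF
  Step 1: FF
  Step 2: FF
Matches the given result.


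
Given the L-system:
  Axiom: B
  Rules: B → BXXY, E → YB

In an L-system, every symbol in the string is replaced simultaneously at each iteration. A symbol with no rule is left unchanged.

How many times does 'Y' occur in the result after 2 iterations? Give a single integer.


Answer: 2

Derivation:
Step 0: B  (0 'Y')
Step 1: BXXY  (1 'Y')
Step 2: BXXYXXY  (2 'Y')


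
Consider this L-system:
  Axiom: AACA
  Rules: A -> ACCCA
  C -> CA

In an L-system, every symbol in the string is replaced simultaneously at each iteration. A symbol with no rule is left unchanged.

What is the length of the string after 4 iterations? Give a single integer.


Step 0: length = 4
Step 1: length = 17
Step 2: length = 55
Step 3: length = 182
Step 4: length = 601

Answer: 601


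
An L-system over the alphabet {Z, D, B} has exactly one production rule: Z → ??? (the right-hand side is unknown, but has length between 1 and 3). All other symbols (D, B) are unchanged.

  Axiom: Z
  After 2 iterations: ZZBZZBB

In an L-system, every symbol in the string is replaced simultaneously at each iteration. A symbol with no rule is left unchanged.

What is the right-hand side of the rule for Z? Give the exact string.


Trying Z → ZZB:
  Step 0: Z
  Step 1: ZZB
  Step 2: ZZBZZBB
Matches the given result.

Answer: ZZB


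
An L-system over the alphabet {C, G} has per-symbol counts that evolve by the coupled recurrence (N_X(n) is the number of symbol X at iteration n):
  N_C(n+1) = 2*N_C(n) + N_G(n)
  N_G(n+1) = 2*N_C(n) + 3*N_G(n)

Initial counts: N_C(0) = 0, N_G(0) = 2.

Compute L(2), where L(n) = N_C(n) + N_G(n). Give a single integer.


Step 0: N_C=0, N_G=2, L=2
Step 1: N_C=2, N_G=6, L=8
Step 2: N_C=10, N_G=22, L=32

Answer: 32


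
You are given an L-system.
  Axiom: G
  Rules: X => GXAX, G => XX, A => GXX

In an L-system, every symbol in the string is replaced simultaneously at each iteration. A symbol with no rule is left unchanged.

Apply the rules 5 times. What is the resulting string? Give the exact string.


Step 0: G
Step 1: XX
Step 2: GXAXGXAX
Step 3: XXGXAXGXXGXAXXXGXAXGXXGXAX
Step 4: GXAXGXAXXXGXAXGXXGXAXXXGXAXGXAXXXGXAXGXXGXAXGXAXGXAXXXGXAXGXXGXAXXXGXAXGXAXXXGXAXGXXGXAX
Step 5: XXGXAXGXXGXAXXXGXAXGXXGXAXGXAXGXAXXXGXAXGXXGXAXXXGXAXGXAXXXGXAXGXXGXAXGXAXGXAXXXGXAXGXXGXAXXXGXAXGXXGXAXGXAXGXAXXXGXAXGXXGXAXXXGXAXGXAXXXGXAXGXXGXAXXXGXAXGXXGXAXXXGXAXGXXGXAXGXAXGXAXXXGXAXGXXGXAXXXGXAXGXAXXXGXAXGXXGXAXGXAXGXAXXXGXAXGXXGXAXXXGXAXGXXGXAXGXAXGXAXXXGXAXGXXGXAXXXGXAXGXAXXXGXAXGXXGXAX

Answer: XXGXAXGXXGXAXXXGXAXGXXGXAXGXAXGXAXXXGXAXGXXGXAXXXGXAXGXAXXXGXAXGXXGXAXGXAXGXAXXXGXAXGXXGXAXXXGXAXGXXGXAXGXAXGXAXXXGXAXGXXGXAXXXGXAXGXAXXXGXAXGXXGXAXXXGXAXGXXGXAXXXGXAXGXXGXAXGXAXGXAXXXGXAXGXXGXAXXXGXAXGXAXXXGXAXGXXGXAXGXAXGXAXXXGXAXGXXGXAXXXGXAXGXXGXAXGXAXGXAXXXGXAXGXXGXAXXXGXAXGXAXXXGXAXGXXGXAX


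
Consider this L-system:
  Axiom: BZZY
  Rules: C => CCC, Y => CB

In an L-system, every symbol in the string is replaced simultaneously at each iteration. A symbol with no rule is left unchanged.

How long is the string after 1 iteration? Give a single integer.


Answer: 5

Derivation:
Step 0: length = 4
Step 1: length = 5


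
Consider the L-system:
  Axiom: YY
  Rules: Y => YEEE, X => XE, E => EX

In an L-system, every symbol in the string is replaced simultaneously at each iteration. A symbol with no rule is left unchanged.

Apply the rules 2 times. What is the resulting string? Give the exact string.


Step 0: YY
Step 1: YEEEYEEE
Step 2: YEEEEXEXEXYEEEEXEXEX

Answer: YEEEEXEXEXYEEEEXEXEX


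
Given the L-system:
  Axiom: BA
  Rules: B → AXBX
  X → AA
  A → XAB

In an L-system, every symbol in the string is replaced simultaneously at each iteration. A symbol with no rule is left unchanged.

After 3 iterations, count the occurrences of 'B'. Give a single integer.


Step 0: BA  (1 'B')
Step 1: AXBXXAB  (2 'B')
Step 2: XABAAAXBXAAAAXABAXBX  (4 'B')
Step 3: AAXABAXBXXABXABXABAAAXBXAAXABXABXABXABAAXABAXBXXABAAAXBXAA  (14 'B')

Answer: 14


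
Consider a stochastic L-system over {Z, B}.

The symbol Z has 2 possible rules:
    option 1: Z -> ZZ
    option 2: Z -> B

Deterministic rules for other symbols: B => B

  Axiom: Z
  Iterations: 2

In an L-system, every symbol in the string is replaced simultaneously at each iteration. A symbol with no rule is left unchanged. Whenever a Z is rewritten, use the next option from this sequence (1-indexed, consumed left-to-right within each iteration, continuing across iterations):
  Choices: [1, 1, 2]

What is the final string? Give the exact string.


Answer: ZZB

Derivation:
Step 0: Z
Step 1: ZZ  (used choices [1])
Step 2: ZZB  (used choices [1, 2])


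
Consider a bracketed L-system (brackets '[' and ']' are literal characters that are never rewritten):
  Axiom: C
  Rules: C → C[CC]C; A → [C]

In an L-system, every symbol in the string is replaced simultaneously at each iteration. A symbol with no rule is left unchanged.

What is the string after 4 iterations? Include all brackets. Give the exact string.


Step 0: C
Step 1: C[CC]C
Step 2: C[CC]C[C[CC]CC[CC]C]C[CC]C
Step 3: C[CC]C[C[CC]CC[CC]C]C[CC]C[C[CC]C[C[CC]CC[CC]C]C[CC]CC[CC]C[C[CC]CC[CC]C]C[CC]C]C[CC]C[C[CC]CC[CC]C]C[CC]C
Step 4: C[CC]C[C[CC]CC[CC]C]C[CC]C[C[CC]C[C[CC]CC[CC]C]C[CC]CC[CC]C[C[CC]CC[CC]C]C[CC]C]C[CC]C[C[CC]CC[CC]C]C[CC]C[C[CC]C[C[CC]CC[CC]C]C[CC]C[C[CC]C[C[CC]CC[CC]C]C[CC]CC[CC]C[C[CC]CC[CC]C]C[CC]C]C[CC]C[C[CC]CC[CC]C]C[CC]CC[CC]C[C[CC]CC[CC]C]C[CC]C[C[CC]C[C[CC]CC[CC]C]C[CC]CC[CC]C[C[CC]CC[CC]C]C[CC]C]C[CC]C[C[CC]CC[CC]C]C[CC]C]C[CC]C[C[CC]CC[CC]C]C[CC]C[C[CC]C[C[CC]CC[CC]C]C[CC]CC[CC]C[C[CC]CC[CC]C]C[CC]C]C[CC]C[C[CC]CC[CC]C]C[CC]C

Answer: C[CC]C[C[CC]CC[CC]C]C[CC]C[C[CC]C[C[CC]CC[CC]C]C[CC]CC[CC]C[C[CC]CC[CC]C]C[CC]C]C[CC]C[C[CC]CC[CC]C]C[CC]C[C[CC]C[C[CC]CC[CC]C]C[CC]C[C[CC]C[C[CC]CC[CC]C]C[CC]CC[CC]C[C[CC]CC[CC]C]C[CC]C]C[CC]C[C[CC]CC[CC]C]C[CC]CC[CC]C[C[CC]CC[CC]C]C[CC]C[C[CC]C[C[CC]CC[CC]C]C[CC]CC[CC]C[C[CC]CC[CC]C]C[CC]C]C[CC]C[C[CC]CC[CC]C]C[CC]C]C[CC]C[C[CC]CC[CC]C]C[CC]C[C[CC]C[C[CC]CC[CC]C]C[CC]CC[CC]C[C[CC]CC[CC]C]C[CC]C]C[CC]C[C[CC]CC[CC]C]C[CC]C


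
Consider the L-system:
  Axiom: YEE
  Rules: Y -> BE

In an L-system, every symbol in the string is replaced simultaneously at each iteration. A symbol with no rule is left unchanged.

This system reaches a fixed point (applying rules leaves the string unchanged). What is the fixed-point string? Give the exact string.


Step 0: YEE
Step 1: BEEE
Step 2: BEEE  (unchanged — fixed point at step 1)

Answer: BEEE


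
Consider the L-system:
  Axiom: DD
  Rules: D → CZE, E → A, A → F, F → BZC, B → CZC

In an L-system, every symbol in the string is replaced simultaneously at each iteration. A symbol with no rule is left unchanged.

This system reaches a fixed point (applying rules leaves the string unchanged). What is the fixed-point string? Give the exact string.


Step 0: DD
Step 1: CZECZE
Step 2: CZACZA
Step 3: CZFCZF
Step 4: CZBZCCZBZC
Step 5: CZCZCZCCZCZCZC
Step 6: CZCZCZCCZCZCZC  (unchanged — fixed point at step 5)

Answer: CZCZCZCCZCZCZC


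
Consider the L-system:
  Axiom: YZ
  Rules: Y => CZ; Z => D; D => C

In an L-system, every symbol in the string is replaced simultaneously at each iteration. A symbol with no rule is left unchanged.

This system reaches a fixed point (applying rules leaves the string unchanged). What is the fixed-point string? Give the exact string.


Answer: CCC

Derivation:
Step 0: YZ
Step 1: CZD
Step 2: CDC
Step 3: CCC
Step 4: CCC  (unchanged — fixed point at step 3)


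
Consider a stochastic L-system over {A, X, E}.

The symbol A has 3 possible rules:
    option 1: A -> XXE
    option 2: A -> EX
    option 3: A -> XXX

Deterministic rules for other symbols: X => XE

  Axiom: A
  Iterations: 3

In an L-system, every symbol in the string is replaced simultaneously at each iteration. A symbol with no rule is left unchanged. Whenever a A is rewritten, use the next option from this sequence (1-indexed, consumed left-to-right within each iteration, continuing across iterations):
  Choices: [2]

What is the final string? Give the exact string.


Answer: EXEE

Derivation:
Step 0: A
Step 1: EX  (used choices [2])
Step 2: EXE  (used choices [])
Step 3: EXEE  (used choices [])


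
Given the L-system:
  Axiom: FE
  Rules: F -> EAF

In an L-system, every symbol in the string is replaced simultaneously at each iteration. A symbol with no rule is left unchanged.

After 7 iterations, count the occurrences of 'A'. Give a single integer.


Answer: 7

Derivation:
Step 0: FE  (0 'A')
Step 1: EAFE  (1 'A')
Step 2: EAEAFE  (2 'A')
Step 3: EAEAEAFE  (3 'A')
Step 4: EAEAEAEAFE  (4 'A')
Step 5: EAEAEAEAEAFE  (5 'A')
Step 6: EAEAEAEAEAEAFE  (6 'A')
Step 7: EAEAEAEAEAEAEAFE  (7 'A')


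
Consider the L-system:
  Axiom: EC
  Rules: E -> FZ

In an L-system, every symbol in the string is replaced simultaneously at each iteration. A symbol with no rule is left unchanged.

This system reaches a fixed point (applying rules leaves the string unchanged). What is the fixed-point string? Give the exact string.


Step 0: EC
Step 1: FZC
Step 2: FZC  (unchanged — fixed point at step 1)

Answer: FZC


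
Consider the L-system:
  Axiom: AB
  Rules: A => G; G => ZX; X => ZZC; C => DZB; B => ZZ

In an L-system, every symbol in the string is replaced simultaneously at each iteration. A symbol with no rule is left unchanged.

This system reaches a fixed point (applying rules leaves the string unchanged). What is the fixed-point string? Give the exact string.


Step 0: AB
Step 1: GZZ
Step 2: ZXZZ
Step 3: ZZZCZZ
Step 4: ZZZDZBZZ
Step 5: ZZZDZZZZZ
Step 6: ZZZDZZZZZ  (unchanged — fixed point at step 5)

Answer: ZZZDZZZZZ


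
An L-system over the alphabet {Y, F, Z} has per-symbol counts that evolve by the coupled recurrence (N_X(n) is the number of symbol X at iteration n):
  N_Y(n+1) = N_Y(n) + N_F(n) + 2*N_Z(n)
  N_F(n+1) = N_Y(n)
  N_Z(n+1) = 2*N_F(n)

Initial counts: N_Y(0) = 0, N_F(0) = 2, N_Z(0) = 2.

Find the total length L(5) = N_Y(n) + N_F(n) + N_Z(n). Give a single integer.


Answer: 232

Derivation:
Step 0: N_Y=0, N_F=2, N_Z=2, L=4
Step 1: N_Y=6, N_F=0, N_Z=4, L=10
Step 2: N_Y=14, N_F=6, N_Z=0, L=20
Step 3: N_Y=20, N_F=14, N_Z=12, L=46
Step 4: N_Y=58, N_F=20, N_Z=28, L=106
Step 5: N_Y=134, N_F=58, N_Z=40, L=232


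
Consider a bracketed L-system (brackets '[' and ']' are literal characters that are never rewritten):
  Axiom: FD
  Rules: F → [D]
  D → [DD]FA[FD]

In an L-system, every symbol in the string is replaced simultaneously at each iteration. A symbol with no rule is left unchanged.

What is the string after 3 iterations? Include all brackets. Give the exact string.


Answer: [[[DD]FA[FD][DD]FA[FD]][D]A[[D][DD]FA[FD]]][[[DD]FA[FD][DD]FA[FD]][D]A[[D][DD]FA[FD]][[DD]FA[FD][DD]FA[FD]][D]A[[D][DD]FA[FD]]][[DD]FA[FD]]A[[[DD]FA[FD]][[DD]FA[FD][DD]FA[FD]][D]A[[D][DD]FA[FD]]]

Derivation:
Step 0: FD
Step 1: [D][DD]FA[FD]
Step 2: [[DD]FA[FD]][[DD]FA[FD][DD]FA[FD]][D]A[[D][DD]FA[FD]]
Step 3: [[[DD]FA[FD][DD]FA[FD]][D]A[[D][DD]FA[FD]]][[[DD]FA[FD][DD]FA[FD]][D]A[[D][DD]FA[FD]][[DD]FA[FD][DD]FA[FD]][D]A[[D][DD]FA[FD]]][[DD]FA[FD]]A[[[DD]FA[FD]][[DD]FA[FD][DD]FA[FD]][D]A[[D][DD]FA[FD]]]


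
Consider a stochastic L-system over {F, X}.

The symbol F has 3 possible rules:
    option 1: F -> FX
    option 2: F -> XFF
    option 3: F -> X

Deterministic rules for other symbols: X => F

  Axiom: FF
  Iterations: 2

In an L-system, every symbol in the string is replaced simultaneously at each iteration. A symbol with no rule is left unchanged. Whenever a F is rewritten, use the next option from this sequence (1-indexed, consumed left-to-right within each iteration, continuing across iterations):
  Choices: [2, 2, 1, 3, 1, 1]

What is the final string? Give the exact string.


Step 0: FF
Step 1: XFFXFF  (used choices [2, 2])
Step 2: FFXXFFXFX  (used choices [1, 3, 1, 1])

Answer: FFXXFFXFX


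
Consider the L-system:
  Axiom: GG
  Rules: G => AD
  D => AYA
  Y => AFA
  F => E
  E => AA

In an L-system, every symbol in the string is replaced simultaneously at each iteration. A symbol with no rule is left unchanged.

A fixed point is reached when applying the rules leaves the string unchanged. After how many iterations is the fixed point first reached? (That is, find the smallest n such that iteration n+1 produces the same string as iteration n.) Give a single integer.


Step 0: GG
Step 1: ADAD
Step 2: AAYAAAYA
Step 3: AAAFAAAAAFAA
Step 4: AAAEAAAAAEAA
Step 5: AAAAAAAAAAAAAA
Step 6: AAAAAAAAAAAAAA  (unchanged — fixed point at step 5)

Answer: 5
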